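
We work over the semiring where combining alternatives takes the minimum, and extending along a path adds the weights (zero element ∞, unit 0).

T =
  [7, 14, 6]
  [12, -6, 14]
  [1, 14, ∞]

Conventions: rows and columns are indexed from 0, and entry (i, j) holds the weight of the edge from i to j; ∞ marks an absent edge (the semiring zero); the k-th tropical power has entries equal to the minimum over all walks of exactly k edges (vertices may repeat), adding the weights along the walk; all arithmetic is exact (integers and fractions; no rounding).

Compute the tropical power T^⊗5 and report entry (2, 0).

T^⊗2:
  [7, 8, 13]
  [6, -12, 8]
  [8, 8, 7]
T^⊗3:
  [14, 2, 13]
  [0, -18, 2]
  [8, 2, 14]
T^⊗4:
  [14, -4, 16]
  [-6, -24, -4]
  [14, -4, 14]
T^⊗5:
  [8, -10, 10]
  [-12, -30, -10]
  [8, -10, 10]
Key observation: the optimum is the walk 2->1->1->1->1->0, with weight 14 + (-6) + (-6) + (-6) + 12 = 8.
Optimal value attained by: walk 2->1->1->1->1->0.
Answer: (T^⊗5)[2][0] = 8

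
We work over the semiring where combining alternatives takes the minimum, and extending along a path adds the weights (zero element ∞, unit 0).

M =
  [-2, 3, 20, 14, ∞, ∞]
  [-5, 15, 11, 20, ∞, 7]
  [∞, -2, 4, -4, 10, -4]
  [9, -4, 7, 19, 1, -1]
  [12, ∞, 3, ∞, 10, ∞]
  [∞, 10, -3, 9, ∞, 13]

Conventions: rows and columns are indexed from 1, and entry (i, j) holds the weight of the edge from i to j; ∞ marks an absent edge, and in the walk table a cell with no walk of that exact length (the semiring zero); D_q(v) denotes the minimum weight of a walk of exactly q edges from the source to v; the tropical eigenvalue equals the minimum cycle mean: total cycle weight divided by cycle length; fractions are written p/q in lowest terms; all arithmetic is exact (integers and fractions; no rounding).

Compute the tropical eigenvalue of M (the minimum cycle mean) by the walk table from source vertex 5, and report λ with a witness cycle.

q=0: [∞, ∞, ∞, ∞, 0, ∞]
q=1: [12, ∞, 3, ∞, 10, ∞]
q=2: [10, 1, 7, -1, 13, -1]
q=3: [-4, -5, -4, 3, 0, -2]
q=4: [-10, -6, -5, -8, 4, -8]
q=5: [-12, -12, -11, -9, -7, -9]
q=6: [-17, -13, -12, -15, -8, -15]
Optimal cycle mean attained by: cycle 3->6->3, total (-4) + (-3), length 2.
Answer: λ = -7/2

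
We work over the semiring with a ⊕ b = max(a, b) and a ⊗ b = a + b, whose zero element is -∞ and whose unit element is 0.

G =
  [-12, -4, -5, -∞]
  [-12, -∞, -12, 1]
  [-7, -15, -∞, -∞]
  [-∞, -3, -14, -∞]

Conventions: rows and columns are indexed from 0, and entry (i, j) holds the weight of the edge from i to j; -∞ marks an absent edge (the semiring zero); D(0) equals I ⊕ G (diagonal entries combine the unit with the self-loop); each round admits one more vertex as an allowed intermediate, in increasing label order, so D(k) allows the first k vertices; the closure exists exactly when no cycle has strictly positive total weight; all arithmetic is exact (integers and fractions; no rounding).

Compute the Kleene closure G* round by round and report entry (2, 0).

D(0):
  [0, -4, -5, -∞]
  [-12, 0, -12, 1]
  [-7, -15, 0, -∞]
  [-∞, -3, -14, 0]
D(1):
  [0, -4, -5, -∞]
  [-12, 0, -12, 1]
  [-7, -11, 0, -∞]
  [-∞, -3, -14, 0]
D(2):
  [0, -4, -5, -3]
  [-12, 0, -12, 1]
  [-7, -11, 0, -10]
  [-15, -3, -14, 0]
D(3):
  [0, -4, -5, -3]
  [-12, 0, -12, 1]
  [-7, -11, 0, -10]
  [-15, -3, -14, 0]
D(4):
  [0, -4, -5, -3]
  [-12, 0, -12, 1]
  [-7, -11, 0, -10]
  [-15, -3, -14, 0]
Answer: G*[2][0] = -7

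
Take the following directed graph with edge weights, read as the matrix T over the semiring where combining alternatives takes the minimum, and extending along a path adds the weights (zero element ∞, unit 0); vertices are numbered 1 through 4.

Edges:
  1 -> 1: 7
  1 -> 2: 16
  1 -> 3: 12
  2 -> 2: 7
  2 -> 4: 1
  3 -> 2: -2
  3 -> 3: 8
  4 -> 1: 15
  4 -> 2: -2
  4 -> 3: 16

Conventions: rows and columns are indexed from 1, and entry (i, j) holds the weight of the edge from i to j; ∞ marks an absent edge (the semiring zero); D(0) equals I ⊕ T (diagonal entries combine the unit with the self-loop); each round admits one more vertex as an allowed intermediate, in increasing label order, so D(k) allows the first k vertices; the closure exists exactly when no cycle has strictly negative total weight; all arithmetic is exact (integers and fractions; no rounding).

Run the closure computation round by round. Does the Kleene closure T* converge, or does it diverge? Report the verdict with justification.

D(0):
  [0, 16, 12, ∞]
  [∞, 0, ∞, 1]
  [∞, -2, 0, ∞]
  [15, -2, 16, 0]
D(1):
  [0, 16, 12, ∞]
  [∞, 0, ∞, 1]
  [∞, -2, 0, ∞]
  [15, -2, 16, 0]
Detection: at round 2, diagonal entry (4, 4) turns strictly negative.
Key observation: the cycle 4->2->4 has total weight (-2) + 1, which is strictly negative.
Answer: DIVERGES — negative cycle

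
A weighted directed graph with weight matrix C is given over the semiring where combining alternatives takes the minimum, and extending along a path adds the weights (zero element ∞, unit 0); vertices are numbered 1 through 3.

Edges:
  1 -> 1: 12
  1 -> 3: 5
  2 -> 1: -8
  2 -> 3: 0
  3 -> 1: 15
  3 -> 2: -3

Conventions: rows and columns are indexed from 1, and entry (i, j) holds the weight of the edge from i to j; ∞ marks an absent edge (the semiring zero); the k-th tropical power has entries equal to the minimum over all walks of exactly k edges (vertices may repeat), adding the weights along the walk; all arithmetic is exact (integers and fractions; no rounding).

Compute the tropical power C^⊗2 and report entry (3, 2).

C^⊗2:
  [20, 2, 17]
  [4, -3, -3]
  [-11, ∞, -3]
Key observation: no walk of exactly 2 edges connects these vertices, so the entry is the semiring zero.
Answer: (C^⊗2)[3][2] = ∞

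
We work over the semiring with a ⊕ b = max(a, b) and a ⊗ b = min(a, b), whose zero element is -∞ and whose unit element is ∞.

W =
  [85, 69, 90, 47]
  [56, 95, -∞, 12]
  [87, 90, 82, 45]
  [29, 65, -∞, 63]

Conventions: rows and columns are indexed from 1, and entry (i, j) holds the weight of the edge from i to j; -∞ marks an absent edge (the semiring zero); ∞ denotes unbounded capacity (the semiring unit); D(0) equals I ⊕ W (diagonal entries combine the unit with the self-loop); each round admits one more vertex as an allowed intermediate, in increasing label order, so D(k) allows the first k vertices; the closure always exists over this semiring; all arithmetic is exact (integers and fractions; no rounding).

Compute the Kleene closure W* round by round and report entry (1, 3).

D(0):
  [∞, 69, 90, 47]
  [56, ∞, -∞, 12]
  [87, 90, ∞, 45]
  [29, 65, -∞, ∞]
D(1):
  [∞, 69, 90, 47]
  [56, ∞, 56, 47]
  [87, 90, ∞, 47]
  [29, 65, 29, ∞]
D(2):
  [∞, 69, 90, 47]
  [56, ∞, 56, 47]
  [87, 90, ∞, 47]
  [56, 65, 56, ∞]
D(3):
  [∞, 90, 90, 47]
  [56, ∞, 56, 47]
  [87, 90, ∞, 47]
  [56, 65, 56, ∞]
D(4):
  [∞, 90, 90, 47]
  [56, ∞, 56, 47]
  [87, 90, ∞, 47]
  [56, 65, 56, ∞]
Answer: W*[1][3] = 90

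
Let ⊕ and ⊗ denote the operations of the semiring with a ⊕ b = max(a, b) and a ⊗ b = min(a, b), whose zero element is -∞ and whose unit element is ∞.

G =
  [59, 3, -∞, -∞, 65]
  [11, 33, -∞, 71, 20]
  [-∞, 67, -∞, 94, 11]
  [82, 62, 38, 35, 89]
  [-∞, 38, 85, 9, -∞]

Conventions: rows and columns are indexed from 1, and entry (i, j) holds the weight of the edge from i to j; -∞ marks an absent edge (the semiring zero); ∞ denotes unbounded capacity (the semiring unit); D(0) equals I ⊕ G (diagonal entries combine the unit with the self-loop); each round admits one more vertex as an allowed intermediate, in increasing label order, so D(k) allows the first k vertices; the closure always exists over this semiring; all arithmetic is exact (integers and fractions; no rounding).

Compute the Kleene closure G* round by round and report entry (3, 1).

D(0):
  [∞, 3, -∞, -∞, 65]
  [11, ∞, -∞, 71, 20]
  [-∞, 67, ∞, 94, 11]
  [82, 62, 38, ∞, 89]
  [-∞, 38, 85, 9, ∞]
D(1):
  [∞, 3, -∞, -∞, 65]
  [11, ∞, -∞, 71, 20]
  [-∞, 67, ∞, 94, 11]
  [82, 62, 38, ∞, 89]
  [-∞, 38, 85, 9, ∞]
D(2):
  [∞, 3, -∞, 3, 65]
  [11, ∞, -∞, 71, 20]
  [11, 67, ∞, 94, 20]
  [82, 62, 38, ∞, 89]
  [11, 38, 85, 38, ∞]
D(3):
  [∞, 3, -∞, 3, 65]
  [11, ∞, -∞, 71, 20]
  [11, 67, ∞, 94, 20]
  [82, 62, 38, ∞, 89]
  [11, 67, 85, 85, ∞]
D(4):
  [∞, 3, 3, 3, 65]
  [71, ∞, 38, 71, 71]
  [82, 67, ∞, 94, 89]
  [82, 62, 38, ∞, 89]
  [82, 67, 85, 85, ∞]
D(5):
  [∞, 65, 65, 65, 65]
  [71, ∞, 71, 71, 71]
  [82, 67, ∞, 94, 89]
  [82, 67, 85, ∞, 89]
  [82, 67, 85, 85, ∞]
Answer: G*[3][1] = 82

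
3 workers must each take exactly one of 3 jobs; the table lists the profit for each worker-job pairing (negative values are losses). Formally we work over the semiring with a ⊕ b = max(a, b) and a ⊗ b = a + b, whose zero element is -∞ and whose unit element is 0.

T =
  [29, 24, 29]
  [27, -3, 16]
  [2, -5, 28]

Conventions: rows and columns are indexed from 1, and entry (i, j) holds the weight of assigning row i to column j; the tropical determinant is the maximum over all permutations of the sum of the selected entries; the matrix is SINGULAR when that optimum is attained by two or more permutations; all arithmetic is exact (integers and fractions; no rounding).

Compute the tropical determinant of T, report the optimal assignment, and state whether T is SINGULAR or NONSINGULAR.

σ = (1, 2, 3): 29 + (-3) + 28 = 54
σ = (1, 3, 2): 29 + 16 + (-5) = 40
σ = (2, 1, 3): 24 + 27 + 28 = 79
σ = (2, 3, 1): 24 + 16 + 2 = 42
σ = (3, 1, 2): 29 + 27 + (-5) = 51
σ = (3, 2, 1): 29 + (-3) + 2 = 28
Optimal value attained by: σ = (2, 1, 3).
Answer: det⊕(T) = 79; verdict: NONSINGULAR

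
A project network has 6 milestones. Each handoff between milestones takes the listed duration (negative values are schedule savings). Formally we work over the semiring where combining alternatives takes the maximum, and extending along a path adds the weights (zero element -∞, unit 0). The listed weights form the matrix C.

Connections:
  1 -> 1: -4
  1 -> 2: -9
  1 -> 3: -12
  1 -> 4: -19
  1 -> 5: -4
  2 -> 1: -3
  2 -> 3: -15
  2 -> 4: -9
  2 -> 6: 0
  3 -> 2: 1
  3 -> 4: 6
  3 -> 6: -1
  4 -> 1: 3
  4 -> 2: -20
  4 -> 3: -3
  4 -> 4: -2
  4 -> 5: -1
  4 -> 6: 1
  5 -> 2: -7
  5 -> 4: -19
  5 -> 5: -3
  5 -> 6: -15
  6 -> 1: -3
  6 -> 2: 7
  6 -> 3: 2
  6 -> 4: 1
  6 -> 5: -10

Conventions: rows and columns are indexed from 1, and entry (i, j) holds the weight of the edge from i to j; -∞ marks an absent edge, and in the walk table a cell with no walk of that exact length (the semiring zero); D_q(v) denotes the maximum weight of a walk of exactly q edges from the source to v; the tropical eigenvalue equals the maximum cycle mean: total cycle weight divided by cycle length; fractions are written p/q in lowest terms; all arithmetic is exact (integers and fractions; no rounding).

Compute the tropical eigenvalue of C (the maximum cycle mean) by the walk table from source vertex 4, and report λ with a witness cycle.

q=0: [-∞, -∞, -∞, 0, -∞, -∞]
q=1: [3, -20, -3, -2, -1, 1]
q=2: [1, 8, 3, 3, -1, -1]
q=3: [6, 6, 1, 9, 2, 8]
q=4: [12, 15, 10, 9, 8, 10]
q=5: [12, 17, 12, 16, 8, 15]
q=6: [19, 22, 17, 18, 15, 17]
Optimal cycle mean attained by: cycle 2->6->2, total 0 + 7, length 2.
Answer: λ = 7/2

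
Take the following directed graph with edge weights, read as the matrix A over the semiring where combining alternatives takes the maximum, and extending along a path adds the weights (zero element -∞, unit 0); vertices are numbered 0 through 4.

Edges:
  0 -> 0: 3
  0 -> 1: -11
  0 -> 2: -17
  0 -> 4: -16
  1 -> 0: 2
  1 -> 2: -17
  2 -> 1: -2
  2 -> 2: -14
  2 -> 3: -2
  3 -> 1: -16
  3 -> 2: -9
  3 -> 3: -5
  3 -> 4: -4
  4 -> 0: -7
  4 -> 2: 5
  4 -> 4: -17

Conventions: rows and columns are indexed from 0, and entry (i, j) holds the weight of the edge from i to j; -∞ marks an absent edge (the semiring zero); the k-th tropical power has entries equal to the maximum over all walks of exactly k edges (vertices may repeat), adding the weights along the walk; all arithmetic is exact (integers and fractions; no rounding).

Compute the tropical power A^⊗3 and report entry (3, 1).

A^⊗2:
  [6, -8, -11, -19, -13]
  [5, -9, -15, -19, -14]
  [0, -16, -11, -7, -6]
  [-11, -11, 1, -10, -9]
  [-4, 3, -9, 3, -23]
A^⊗3:
  [9, -5, -8, -13, -10]
  [8, -6, -9, -17, -11]
  [3, -11, -1, -12, -11]
  [-8, -1, -4, -1, -14]
  [5, -11, -6, -2, -1]
Key observation: the optimum is the walk 3->4->2->1, with weight (-4) + 5 + (-2) = -1.
Optimal value attained by: walk 3->4->2->1.
Answer: (A^⊗3)[3][1] = -1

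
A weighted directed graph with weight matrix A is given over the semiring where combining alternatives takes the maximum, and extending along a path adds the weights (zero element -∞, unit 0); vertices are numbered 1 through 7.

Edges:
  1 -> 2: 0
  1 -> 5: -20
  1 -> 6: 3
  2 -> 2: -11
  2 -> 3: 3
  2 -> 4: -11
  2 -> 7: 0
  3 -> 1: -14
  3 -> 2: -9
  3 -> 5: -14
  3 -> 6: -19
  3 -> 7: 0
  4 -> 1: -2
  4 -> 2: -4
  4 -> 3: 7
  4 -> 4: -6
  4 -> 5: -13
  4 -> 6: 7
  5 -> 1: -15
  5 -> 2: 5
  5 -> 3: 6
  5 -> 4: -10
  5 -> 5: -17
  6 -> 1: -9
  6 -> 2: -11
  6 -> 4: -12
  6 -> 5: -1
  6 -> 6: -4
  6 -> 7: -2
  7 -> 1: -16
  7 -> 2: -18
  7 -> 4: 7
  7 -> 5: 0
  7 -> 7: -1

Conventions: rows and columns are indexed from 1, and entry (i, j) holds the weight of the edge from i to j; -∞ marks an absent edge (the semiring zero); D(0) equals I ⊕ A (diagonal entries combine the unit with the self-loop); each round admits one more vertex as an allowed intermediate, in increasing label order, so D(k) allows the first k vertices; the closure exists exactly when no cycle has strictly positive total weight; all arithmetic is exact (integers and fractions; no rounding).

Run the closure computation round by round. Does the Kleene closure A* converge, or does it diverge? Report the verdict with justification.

D(0):
  [0, 0, -∞, -∞, -20, 3, -∞]
  [-∞, 0, 3, -11, -∞, -∞, 0]
  [-14, -9, 0, -∞, -14, -19, 0]
  [-2, -4, 7, 0, -13, 7, -∞]
  [-15, 5, 6, -10, 0, -∞, -∞]
  [-9, -11, -∞, -12, -1, 0, -2]
  [-16, -18, -∞, 7, 0, -∞, 0]
D(1):
  [0, 0, -∞, -∞, -20, 3, -∞]
  [-∞, 0, 3, -11, -∞, -∞, 0]
  [-14, -9, 0, -∞, -14, -11, 0]
  [-2, -2, 7, 0, -13, 7, -∞]
  [-15, 5, 6, -10, 0, -12, -∞]
  [-9, -9, -∞, -12, -1, 0, -2]
  [-16, -16, -∞, 7, 0, -13, 0]
D(2):
  [0, 0, 3, -11, -20, 3, 0]
  [-∞, 0, 3, -11, -∞, -∞, 0]
  [-14, -9, 0, -20, -14, -11, 0]
  [-2, -2, 7, 0, -13, 7, -2]
  [-15, 5, 8, -6, 0, -12, 5]
  [-9, -9, -6, -12, -1, 0, -2]
  [-16, -16, -13, 7, 0, -13, 0]
D(3):
  [0, 0, 3, -11, -11, 3, 3]
  [-11, 0, 3, -11, -11, -8, 3]
  [-14, -9, 0, -20, -14, -11, 0]
  [-2, -2, 7, 0, -7, 7, 7]
  [-6, 5, 8, -6, 0, -3, 8]
  [-9, -9, -6, -12, -1, 0, -2]
  [-16, -16, -13, 7, 0, -13, 0]
Detection: at round 4, diagonal entry (7, 7) turns strictly positive.
Key observation: the cycle 7->4->1->2->3->7 has total weight 7 + (-2) + 0 + 3 + 0, which is strictly positive.
Answer: DIVERGES — positive cycle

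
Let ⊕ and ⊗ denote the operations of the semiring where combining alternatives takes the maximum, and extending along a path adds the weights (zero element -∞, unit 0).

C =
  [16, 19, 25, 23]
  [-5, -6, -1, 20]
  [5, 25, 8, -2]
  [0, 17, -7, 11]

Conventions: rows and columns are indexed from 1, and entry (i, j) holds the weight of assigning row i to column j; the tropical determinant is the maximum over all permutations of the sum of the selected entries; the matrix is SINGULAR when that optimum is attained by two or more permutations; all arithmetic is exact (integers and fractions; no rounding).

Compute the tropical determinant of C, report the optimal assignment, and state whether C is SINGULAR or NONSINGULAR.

σ = (1, 2, 3, 4): 16 + (-6) + 8 + 11 = 29
σ = (1, 2, 4, 3): 16 + (-6) + (-2) + (-7) = 1
σ = (1, 3, 2, 4): 16 + (-1) + 25 + 11 = 51
σ = (1, 3, 4, 2): 16 + (-1) + (-2) + 17 = 30
σ = (1, 4, 2, 3): 16 + 20 + 25 + (-7) = 54
σ = (1, 4, 3, 2): 16 + 20 + 8 + 17 = 61
σ = (2, 1, 3, 4): 19 + (-5) + 8 + 11 = 33
σ = (2, 1, 4, 3): 19 + (-5) + (-2) + (-7) = 5
σ = (2, 3, 1, 4): 19 + (-1) + 5 + 11 = 34
σ = (2, 3, 4, 1): 19 + (-1) + (-2) + 0 = 16
σ = (2, 4, 1, 3): 19 + 20 + 5 + (-7) = 37
σ = (2, 4, 3, 1): 19 + 20 + 8 + 0 = 47
σ = (3, 1, 2, 4): 25 + (-5) + 25 + 11 = 56
σ = (3, 1, 4, 2): 25 + (-5) + (-2) + 17 = 35
σ = (3, 2, 1, 4): 25 + (-6) + 5 + 11 = 35
σ = (3, 2, 4, 1): 25 + (-6) + (-2) + 0 = 17
σ = (3, 4, 1, 2): 25 + 20 + 5 + 17 = 67
σ = (3, 4, 2, 1): 25 + 20 + 25 + 0 = 70
σ = (4, 1, 2, 3): 23 + (-5) + 25 + (-7) = 36
σ = (4, 1, 3, 2): 23 + (-5) + 8 + 17 = 43
σ = (4, 2, 1, 3): 23 + (-6) + 5 + (-7) = 15
σ = (4, 2, 3, 1): 23 + (-6) + 8 + 0 = 25
σ = (4, 3, 1, 2): 23 + (-1) + 5 + 17 = 44
σ = (4, 3, 2, 1): 23 + (-1) + 25 + 0 = 47
Optimal value attained by: σ = (3, 4, 2, 1).
Answer: det⊕(C) = 70; verdict: NONSINGULAR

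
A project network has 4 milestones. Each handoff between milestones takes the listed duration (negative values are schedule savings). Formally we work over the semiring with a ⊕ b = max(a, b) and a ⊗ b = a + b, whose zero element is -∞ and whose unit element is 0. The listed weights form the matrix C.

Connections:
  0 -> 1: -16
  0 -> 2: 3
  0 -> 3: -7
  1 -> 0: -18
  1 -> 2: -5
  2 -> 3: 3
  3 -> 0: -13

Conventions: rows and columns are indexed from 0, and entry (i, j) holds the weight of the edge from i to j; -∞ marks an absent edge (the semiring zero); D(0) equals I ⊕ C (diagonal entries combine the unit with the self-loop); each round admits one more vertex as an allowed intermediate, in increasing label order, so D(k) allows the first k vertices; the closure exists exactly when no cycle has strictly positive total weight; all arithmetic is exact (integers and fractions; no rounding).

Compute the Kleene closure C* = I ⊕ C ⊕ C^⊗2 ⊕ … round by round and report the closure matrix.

D(0):
  [0, -16, 3, -7]
  [-18, 0, -5, -∞]
  [-∞, -∞, 0, 3]
  [-13, -∞, -∞, 0]
D(1):
  [0, -16, 3, -7]
  [-18, 0, -5, -25]
  [-∞, -∞, 0, 3]
  [-13, -29, -10, 0]
D(2):
  [0, -16, 3, -7]
  [-18, 0, -5, -25]
  [-∞, -∞, 0, 3]
  [-13, -29, -10, 0]
D(3):
  [0, -16, 3, 6]
  [-18, 0, -5, -2]
  [-∞, -∞, 0, 3]
  [-13, -29, -10, 0]
D(4):
  [0, -16, 3, 6]
  [-15, 0, -5, -2]
  [-10, -26, 0, 3]
  [-13, -29, -10, 0]
Answer: C* = [[0, -16, 3, 6], [-15, 0, -5, -2], [-10, -26, 0, 3], [-13, -29, -10, 0]]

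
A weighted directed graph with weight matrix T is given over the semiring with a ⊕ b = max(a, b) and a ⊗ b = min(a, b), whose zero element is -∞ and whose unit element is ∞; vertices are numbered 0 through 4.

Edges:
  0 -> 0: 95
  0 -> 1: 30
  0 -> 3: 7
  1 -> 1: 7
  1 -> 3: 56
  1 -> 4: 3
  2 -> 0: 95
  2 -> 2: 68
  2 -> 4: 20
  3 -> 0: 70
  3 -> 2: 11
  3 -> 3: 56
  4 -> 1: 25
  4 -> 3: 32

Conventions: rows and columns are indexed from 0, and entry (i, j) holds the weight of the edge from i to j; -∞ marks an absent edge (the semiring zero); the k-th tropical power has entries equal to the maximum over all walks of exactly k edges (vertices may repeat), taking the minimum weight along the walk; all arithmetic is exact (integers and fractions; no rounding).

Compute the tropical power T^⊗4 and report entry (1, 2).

T^⊗2:
  [95, 30, 7, 30, 3]
  [56, 7, 11, 56, 3]
  [95, 30, 68, 20, 20]
  [70, 30, 11, 56, 11]
  [32, 7, 11, 32, 3]
T^⊗3:
  [95, 30, 11, 30, 7]
  [56, 30, 11, 56, 11]
  [95, 30, 68, 30, 20]
  [70, 30, 11, 56, 11]
  [32, 30, 11, 32, 11]
T^⊗4:
  [95, 30, 11, 30, 11]
  [56, 30, 11, 56, 11]
  [95, 30, 68, 30, 20]
  [70, 30, 11, 56, 11]
  [32, 30, 11, 32, 11]
Key observation: the optimum is the walk 1->3->2->2->2, with weight 56 min 11 min 68 min 68 = 11.
Optimal value attained by: walk 1->3->2->2->2.
Answer: (T^⊗4)[1][2] = 11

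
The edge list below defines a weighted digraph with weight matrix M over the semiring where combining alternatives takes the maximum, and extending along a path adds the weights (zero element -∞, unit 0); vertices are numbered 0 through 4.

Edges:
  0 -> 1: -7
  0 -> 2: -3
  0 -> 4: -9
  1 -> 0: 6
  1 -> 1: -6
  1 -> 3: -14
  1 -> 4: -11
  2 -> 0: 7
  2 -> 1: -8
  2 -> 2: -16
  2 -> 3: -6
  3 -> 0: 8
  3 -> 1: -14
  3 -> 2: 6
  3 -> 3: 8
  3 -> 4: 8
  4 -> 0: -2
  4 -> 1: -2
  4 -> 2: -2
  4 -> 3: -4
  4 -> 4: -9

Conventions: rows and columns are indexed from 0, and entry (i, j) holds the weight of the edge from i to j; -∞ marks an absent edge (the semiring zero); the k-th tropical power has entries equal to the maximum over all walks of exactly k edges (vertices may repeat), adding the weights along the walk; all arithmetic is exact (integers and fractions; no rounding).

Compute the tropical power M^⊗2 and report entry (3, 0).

M^⊗2:
  [4, -11, -11, -9, -18]
  [0, -1, 3, -6, -3]
  [2, 0, 4, 2, 2]
  [16, 6, 14, 16, 16]
  [5, -8, 2, 4, 4]
Key observation: the optimum is the walk 3->3->0, with weight 8 + 8 = 16.
Optimal value attained by: walk 3->3->0.
Answer: (M^⊗2)[3][0] = 16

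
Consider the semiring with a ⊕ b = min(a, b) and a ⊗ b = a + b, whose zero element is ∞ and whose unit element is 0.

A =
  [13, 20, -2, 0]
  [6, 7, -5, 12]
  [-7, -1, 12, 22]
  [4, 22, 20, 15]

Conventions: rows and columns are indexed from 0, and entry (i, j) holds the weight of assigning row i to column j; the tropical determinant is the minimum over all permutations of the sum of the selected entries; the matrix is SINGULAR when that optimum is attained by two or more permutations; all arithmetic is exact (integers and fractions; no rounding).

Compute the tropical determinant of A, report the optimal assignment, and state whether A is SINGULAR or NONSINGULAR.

σ = (0, 1, 2, 3): 13 + 7 + 12 + 15 = 47
σ = (0, 1, 3, 2): 13 + 7 + 22 + 20 = 62
σ = (0, 2, 1, 3): 13 + (-5) + (-1) + 15 = 22
σ = (0, 2, 3, 1): 13 + (-5) + 22 + 22 = 52
σ = (0, 3, 1, 2): 13 + 12 + (-1) + 20 = 44
σ = (0, 3, 2, 1): 13 + 12 + 12 + 22 = 59
σ = (1, 0, 2, 3): 20 + 6 + 12 + 15 = 53
σ = (1, 0, 3, 2): 20 + 6 + 22 + 20 = 68
σ = (1, 2, 0, 3): 20 + (-5) + (-7) + 15 = 23
σ = (1, 2, 3, 0): 20 + (-5) + 22 + 4 = 41
σ = (1, 3, 0, 2): 20 + 12 + (-7) + 20 = 45
σ = (1, 3, 2, 0): 20 + 12 + 12 + 4 = 48
σ = (2, 0, 1, 3): (-2) + 6 + (-1) + 15 = 18
σ = (2, 0, 3, 1): (-2) + 6 + 22 + 22 = 48
σ = (2, 1, 0, 3): (-2) + 7 + (-7) + 15 = 13
σ = (2, 1, 3, 0): (-2) + 7 + 22 + 4 = 31
σ = (2, 3, 0, 1): (-2) + 12 + (-7) + 22 = 25
σ = (2, 3, 1, 0): (-2) + 12 + (-1) + 4 = 13
σ = (3, 0, 1, 2): 0 + 6 + (-1) + 20 = 25
σ = (3, 0, 2, 1): 0 + 6 + 12 + 22 = 40
σ = (3, 1, 0, 2): 0 + 7 + (-7) + 20 = 20
σ = (3, 1, 2, 0): 0 + 7 + 12 + 4 = 23
σ = (3, 2, 0, 1): 0 + (-5) + (-7) + 22 = 10
σ = (3, 2, 1, 0): 0 + (-5) + (-1) + 4 = -2
Optimal value attained by: σ = (3, 2, 1, 0).
Answer: det⊕(A) = -2; verdict: NONSINGULAR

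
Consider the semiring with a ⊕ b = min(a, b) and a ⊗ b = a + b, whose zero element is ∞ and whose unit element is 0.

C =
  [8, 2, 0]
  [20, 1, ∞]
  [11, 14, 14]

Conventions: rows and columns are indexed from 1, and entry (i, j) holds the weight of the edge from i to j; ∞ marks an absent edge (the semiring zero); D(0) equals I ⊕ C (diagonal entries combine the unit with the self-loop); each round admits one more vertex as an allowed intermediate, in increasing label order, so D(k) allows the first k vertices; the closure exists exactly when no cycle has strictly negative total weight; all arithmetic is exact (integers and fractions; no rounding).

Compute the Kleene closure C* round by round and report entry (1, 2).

D(0):
  [0, 2, 0]
  [20, 0, ∞]
  [11, 14, 0]
D(1):
  [0, 2, 0]
  [20, 0, 20]
  [11, 13, 0]
D(2):
  [0, 2, 0]
  [20, 0, 20]
  [11, 13, 0]
D(3):
  [0, 2, 0]
  [20, 0, 20]
  [11, 13, 0]
Answer: C*[1][2] = 2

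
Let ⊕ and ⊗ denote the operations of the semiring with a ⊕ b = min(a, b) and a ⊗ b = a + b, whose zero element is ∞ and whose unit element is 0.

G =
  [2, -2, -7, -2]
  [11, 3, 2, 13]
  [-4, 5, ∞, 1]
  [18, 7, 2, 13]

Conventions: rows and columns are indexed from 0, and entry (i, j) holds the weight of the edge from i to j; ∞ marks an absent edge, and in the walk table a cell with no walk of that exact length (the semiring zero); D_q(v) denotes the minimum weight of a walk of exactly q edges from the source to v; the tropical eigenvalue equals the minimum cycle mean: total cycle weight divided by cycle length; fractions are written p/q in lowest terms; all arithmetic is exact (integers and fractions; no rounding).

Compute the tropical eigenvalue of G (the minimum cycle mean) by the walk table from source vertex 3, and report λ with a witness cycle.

q=0: [∞, ∞, ∞, 0]
q=1: [18, 7, 2, 13]
q=2: [-2, 7, 9, 3]
q=3: [0, -4, -9, -4]
q=4: [-13, -4, -7, -8]
Optimal cycle mean attained by: cycle 0->2->0, total (-7) + (-4), length 2.
Answer: λ = -11/2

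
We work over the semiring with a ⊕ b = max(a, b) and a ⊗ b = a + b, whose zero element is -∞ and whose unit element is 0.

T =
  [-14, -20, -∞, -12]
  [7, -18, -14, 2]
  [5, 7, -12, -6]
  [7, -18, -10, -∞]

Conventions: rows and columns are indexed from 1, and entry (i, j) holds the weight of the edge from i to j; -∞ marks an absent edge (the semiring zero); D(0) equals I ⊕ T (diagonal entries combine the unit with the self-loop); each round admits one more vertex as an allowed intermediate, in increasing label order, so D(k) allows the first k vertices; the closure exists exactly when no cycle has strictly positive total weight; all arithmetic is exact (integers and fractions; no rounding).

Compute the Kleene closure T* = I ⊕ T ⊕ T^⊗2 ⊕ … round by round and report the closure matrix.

D(0):
  [0, -20, -∞, -12]
  [7, 0, -14, 2]
  [5, 7, 0, -6]
  [7, -18, -10, 0]
D(1):
  [0, -20, -∞, -12]
  [7, 0, -14, 2]
  [5, 7, 0, -6]
  [7, -13, -10, 0]
D(2):
  [0, -20, -34, -12]
  [7, 0, -14, 2]
  [14, 7, 0, 9]
  [7, -13, -10, 0]
D(3):
  [0, -20, -34, -12]
  [7, 0, -14, 2]
  [14, 7, 0, 9]
  [7, -3, -10, 0]
D(4):
  [0, -15, -22, -12]
  [9, 0, -8, 2]
  [16, 7, 0, 9]
  [7, -3, -10, 0]
Answer: T* = [[0, -15, -22, -12], [9, 0, -8, 2], [16, 7, 0, 9], [7, -3, -10, 0]]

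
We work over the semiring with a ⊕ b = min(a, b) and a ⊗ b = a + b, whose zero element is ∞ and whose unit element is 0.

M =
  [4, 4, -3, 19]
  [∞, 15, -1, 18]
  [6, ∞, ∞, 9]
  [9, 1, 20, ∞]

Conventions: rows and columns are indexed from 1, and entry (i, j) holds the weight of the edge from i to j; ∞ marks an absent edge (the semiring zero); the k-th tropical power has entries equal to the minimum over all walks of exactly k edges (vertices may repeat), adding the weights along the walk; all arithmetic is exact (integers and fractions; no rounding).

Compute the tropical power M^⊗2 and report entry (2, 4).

M^⊗2:
  [3, 8, 1, 6]
  [5, 19, 14, 8]
  [10, 10, 3, 25]
  [13, 13, 0, 19]
Key observation: the optimum is the walk 2->3->4, with weight (-1) + 9 = 8.
Optimal value attained by: walk 2->3->4.
Answer: (M^⊗2)[2][4] = 8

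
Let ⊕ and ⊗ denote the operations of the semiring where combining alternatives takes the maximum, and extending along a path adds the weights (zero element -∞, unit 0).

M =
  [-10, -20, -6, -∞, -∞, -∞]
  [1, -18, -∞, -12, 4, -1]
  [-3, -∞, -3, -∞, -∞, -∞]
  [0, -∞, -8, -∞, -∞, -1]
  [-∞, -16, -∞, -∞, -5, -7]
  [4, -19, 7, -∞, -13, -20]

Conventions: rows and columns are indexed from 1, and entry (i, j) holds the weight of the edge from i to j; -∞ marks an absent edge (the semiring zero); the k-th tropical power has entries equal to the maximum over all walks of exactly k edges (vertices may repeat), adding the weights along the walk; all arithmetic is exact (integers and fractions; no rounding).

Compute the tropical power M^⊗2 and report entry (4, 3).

M^⊗2:
  [-9, -30, -9, -32, -16, -21]
  [3, -12, 6, -30, -1, -3]
  [-6, -23, -6, -∞, -∞, -∞]
  [3, -20, 6, -∞, -14, -21]
  [-3, -21, 0, -28, -10, -12]
  [4, -16, 4, -31, -15, -20]
Key observation: the optimum is the walk 4->6->3, with weight (-1) + 7 = 6.
Optimal value attained by: walk 4->6->3.
Answer: (M^⊗2)[4][3] = 6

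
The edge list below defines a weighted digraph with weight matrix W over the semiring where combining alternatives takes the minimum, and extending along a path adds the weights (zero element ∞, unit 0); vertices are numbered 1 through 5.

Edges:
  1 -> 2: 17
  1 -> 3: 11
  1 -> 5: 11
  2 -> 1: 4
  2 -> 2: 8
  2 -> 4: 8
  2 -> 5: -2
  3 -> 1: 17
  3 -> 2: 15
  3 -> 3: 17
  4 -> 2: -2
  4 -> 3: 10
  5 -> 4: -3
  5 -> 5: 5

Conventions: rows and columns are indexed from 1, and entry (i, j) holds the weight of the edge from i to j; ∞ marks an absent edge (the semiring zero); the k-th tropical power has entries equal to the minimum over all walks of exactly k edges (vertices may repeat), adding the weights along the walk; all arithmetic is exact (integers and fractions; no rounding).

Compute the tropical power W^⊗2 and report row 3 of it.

W^⊗2:
  [21, 25, 28, 8, 15]
  [12, 6, 15, -5, 3]
  [19, 23, 28, 23, 13]
  [2, 6, 27, 6, -4]
  [∞, -5, 7, 2, 10]
Answer: row 3 of W^⊗2 = [19, 23, 28, 23, 13]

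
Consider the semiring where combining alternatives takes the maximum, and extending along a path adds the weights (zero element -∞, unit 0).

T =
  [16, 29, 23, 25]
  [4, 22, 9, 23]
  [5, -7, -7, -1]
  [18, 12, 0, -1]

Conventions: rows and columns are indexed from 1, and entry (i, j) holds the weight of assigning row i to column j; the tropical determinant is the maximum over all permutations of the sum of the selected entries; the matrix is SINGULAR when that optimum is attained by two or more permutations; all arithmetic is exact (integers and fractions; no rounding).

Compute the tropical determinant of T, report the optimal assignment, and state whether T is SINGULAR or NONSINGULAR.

σ = (1, 2, 3, 4): 16 + 22 + (-7) + (-1) = 30
σ = (1, 2, 4, 3): 16 + 22 + (-1) + 0 = 37
σ = (1, 3, 2, 4): 16 + 9 + (-7) + (-1) = 17
σ = (1, 3, 4, 2): 16 + 9 + (-1) + 12 = 36
σ = (1, 4, 2, 3): 16 + 23 + (-7) + 0 = 32
σ = (1, 4, 3, 2): 16 + 23 + (-7) + 12 = 44
σ = (2, 1, 3, 4): 29 + 4 + (-7) + (-1) = 25
σ = (2, 1, 4, 3): 29 + 4 + (-1) + 0 = 32
σ = (2, 3, 1, 4): 29 + 9 + 5 + (-1) = 42
σ = (2, 3, 4, 1): 29 + 9 + (-1) + 18 = 55
σ = (2, 4, 1, 3): 29 + 23 + 5 + 0 = 57
σ = (2, 4, 3, 1): 29 + 23 + (-7) + 18 = 63
σ = (3, 1, 2, 4): 23 + 4 + (-7) + (-1) = 19
σ = (3, 1, 4, 2): 23 + 4 + (-1) + 12 = 38
σ = (3, 2, 1, 4): 23 + 22 + 5 + (-1) = 49
σ = (3, 2, 4, 1): 23 + 22 + (-1) + 18 = 62
σ = (3, 4, 1, 2): 23 + 23 + 5 + 12 = 63
σ = (3, 4, 2, 1): 23 + 23 + (-7) + 18 = 57
σ = (4, 1, 2, 3): 25 + 4 + (-7) + 0 = 22
σ = (4, 1, 3, 2): 25 + 4 + (-7) + 12 = 34
σ = (4, 2, 1, 3): 25 + 22 + 5 + 0 = 52
σ = (4, 2, 3, 1): 25 + 22 + (-7) + 18 = 58
σ = (4, 3, 1, 2): 25 + 9 + 5 + 12 = 51
σ = (4, 3, 2, 1): 25 + 9 + (-7) + 18 = 45
Optimal value attained by: σ = (2, 4, 3, 1).
Answer: det⊕(T) = 63; verdict: SINGULAR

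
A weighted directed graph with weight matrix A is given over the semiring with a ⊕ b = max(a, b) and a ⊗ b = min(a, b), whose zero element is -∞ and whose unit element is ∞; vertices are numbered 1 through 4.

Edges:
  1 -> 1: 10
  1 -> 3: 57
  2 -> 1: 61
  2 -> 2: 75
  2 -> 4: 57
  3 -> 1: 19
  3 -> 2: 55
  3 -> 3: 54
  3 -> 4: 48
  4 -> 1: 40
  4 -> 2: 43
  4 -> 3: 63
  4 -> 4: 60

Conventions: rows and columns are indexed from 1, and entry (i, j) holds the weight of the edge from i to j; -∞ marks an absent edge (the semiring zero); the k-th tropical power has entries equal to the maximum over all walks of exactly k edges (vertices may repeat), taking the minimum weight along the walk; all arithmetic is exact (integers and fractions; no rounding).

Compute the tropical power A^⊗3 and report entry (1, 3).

A^⊗2:
  [19, 55, 54, 48]
  [61, 75, 57, 57]
  [55, 55, 54, 55]
  [43, 55, 60, 60]
A^⊗3:
  [55, 55, 54, 55]
  [61, 75, 57, 57]
  [55, 55, 55, 55]
  [55, 55, 60, 60]
Key observation: the optimum is the walk 1->3->3->3, with weight 57 min 54 min 54 = 54.
Optimal value attained by: walk 1->3->3->3.
Answer: (A^⊗3)[1][3] = 54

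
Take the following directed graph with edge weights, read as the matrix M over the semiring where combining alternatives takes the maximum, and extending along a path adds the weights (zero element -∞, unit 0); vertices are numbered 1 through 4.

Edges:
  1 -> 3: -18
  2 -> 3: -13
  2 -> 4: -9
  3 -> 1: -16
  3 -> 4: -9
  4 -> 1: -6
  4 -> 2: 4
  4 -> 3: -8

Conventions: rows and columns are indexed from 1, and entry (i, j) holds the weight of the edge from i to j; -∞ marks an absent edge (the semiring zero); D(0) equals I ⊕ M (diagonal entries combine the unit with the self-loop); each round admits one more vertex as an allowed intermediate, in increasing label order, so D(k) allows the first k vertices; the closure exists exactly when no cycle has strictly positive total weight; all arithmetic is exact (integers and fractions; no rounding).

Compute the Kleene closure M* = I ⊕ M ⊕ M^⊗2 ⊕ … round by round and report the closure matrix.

D(0):
  [0, -∞, -18, -∞]
  [-∞, 0, -13, -9]
  [-16, -∞, 0, -9]
  [-6, 4, -8, 0]
D(1):
  [0, -∞, -18, -∞]
  [-∞, 0, -13, -9]
  [-16, -∞, 0, -9]
  [-6, 4, -8, 0]
D(2):
  [0, -∞, -18, -∞]
  [-∞, 0, -13, -9]
  [-16, -∞, 0, -9]
  [-6, 4, -8, 0]
D(3):
  [0, -∞, -18, -27]
  [-29, 0, -13, -9]
  [-16, -∞, 0, -9]
  [-6, 4, -8, 0]
D(4):
  [0, -23, -18, -27]
  [-15, 0, -13, -9]
  [-15, -5, 0, -9]
  [-6, 4, -8, 0]
Answer: M* = [[0, -23, -18, -27], [-15, 0, -13, -9], [-15, -5, 0, -9], [-6, 4, -8, 0]]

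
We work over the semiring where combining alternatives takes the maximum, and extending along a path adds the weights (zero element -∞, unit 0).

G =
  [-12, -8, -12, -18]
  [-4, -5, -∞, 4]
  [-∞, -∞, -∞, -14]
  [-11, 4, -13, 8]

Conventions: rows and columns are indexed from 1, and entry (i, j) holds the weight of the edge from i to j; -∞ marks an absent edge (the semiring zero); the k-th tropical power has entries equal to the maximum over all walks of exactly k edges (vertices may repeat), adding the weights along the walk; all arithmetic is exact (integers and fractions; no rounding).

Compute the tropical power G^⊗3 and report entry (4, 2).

G^⊗2:
  [-12, -13, -24, -4]
  [-7, 8, -9, 12]
  [-25, -10, -27, -6]
  [0, 12, -5, 16]
G^⊗3:
  [-15, 0, -17, 4]
  [4, 16, -1, 20]
  [-14, -2, -19, 2]
  [8, 20, 3, 24]
Key observation: the optimum is the walk 4->4->4->2, with weight 8 + 8 + 4 = 20.
Optimal value attained by: walk 4->4->4->2.
Answer: (G^⊗3)[4][2] = 20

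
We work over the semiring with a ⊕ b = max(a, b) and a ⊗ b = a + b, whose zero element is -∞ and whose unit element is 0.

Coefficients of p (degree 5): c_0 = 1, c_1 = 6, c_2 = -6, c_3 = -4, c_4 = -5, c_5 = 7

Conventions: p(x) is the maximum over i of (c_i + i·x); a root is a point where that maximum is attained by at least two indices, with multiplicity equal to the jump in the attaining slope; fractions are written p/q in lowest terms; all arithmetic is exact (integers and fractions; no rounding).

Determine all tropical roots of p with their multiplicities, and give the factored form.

hull edge (i=0, c=1) to (i=1, c=6): slope 5, span 1
hull edge (i=1, c=6) to (i=5, c=7): slope 1/4, span 4
Factored form: p(x) = 7 ⊗ (x ⊕ (-5)) ⊗ (x ⊕ (-1/4)) ⊗ (x ⊕ (-1/4)) ⊗ (x ⊕ (-1/4)) ⊗ (x ⊕ (-1/4))
Answer: roots = -5 (mult 1), -1/4 (mult 4)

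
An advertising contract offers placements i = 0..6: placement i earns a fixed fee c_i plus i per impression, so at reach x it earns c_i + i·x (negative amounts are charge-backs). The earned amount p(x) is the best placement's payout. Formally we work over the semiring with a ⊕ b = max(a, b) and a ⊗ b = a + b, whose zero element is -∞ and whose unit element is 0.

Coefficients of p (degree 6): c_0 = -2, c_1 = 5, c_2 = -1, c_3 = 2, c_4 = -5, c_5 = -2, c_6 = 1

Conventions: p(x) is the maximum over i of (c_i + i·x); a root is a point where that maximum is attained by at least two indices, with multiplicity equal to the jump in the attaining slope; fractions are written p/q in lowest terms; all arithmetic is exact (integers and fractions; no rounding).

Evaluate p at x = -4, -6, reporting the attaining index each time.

p(-4) = max(-2+0·(-4)=-2, 5+1·(-4)=1, -1+2·(-4)=-9, 2+3·(-4)=-10, -5+4·(-4)=-21, -2+5·(-4)=-22, 1+6·(-4)=-23) = 1 (attained by i=1)
p(-6) = max(-2+0·(-6)=-2, 5+1·(-6)=-1, -1+2·(-6)=-13, 2+3·(-6)=-16, -5+4·(-6)=-29, -2+5·(-6)=-32, 1+6·(-6)=-35) = -1 (attained by i=1)
Answer: p(-4) = 1; p(-6) = -1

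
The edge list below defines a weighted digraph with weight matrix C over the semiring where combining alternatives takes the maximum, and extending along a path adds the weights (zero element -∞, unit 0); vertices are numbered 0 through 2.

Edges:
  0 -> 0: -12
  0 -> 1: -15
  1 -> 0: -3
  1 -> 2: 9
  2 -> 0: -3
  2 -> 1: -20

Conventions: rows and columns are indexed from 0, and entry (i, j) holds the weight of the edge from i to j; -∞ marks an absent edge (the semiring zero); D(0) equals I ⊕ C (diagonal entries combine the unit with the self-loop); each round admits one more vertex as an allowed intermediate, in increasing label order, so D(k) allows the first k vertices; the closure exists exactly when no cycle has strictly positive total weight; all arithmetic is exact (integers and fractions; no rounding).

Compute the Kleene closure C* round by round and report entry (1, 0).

D(0):
  [0, -15, -∞]
  [-3, 0, 9]
  [-3, -20, 0]
D(1):
  [0, -15, -∞]
  [-3, 0, 9]
  [-3, -18, 0]
D(2):
  [0, -15, -6]
  [-3, 0, 9]
  [-3, -18, 0]
D(3):
  [0, -15, -6]
  [6, 0, 9]
  [-3, -18, 0]
Answer: C*[1][0] = 6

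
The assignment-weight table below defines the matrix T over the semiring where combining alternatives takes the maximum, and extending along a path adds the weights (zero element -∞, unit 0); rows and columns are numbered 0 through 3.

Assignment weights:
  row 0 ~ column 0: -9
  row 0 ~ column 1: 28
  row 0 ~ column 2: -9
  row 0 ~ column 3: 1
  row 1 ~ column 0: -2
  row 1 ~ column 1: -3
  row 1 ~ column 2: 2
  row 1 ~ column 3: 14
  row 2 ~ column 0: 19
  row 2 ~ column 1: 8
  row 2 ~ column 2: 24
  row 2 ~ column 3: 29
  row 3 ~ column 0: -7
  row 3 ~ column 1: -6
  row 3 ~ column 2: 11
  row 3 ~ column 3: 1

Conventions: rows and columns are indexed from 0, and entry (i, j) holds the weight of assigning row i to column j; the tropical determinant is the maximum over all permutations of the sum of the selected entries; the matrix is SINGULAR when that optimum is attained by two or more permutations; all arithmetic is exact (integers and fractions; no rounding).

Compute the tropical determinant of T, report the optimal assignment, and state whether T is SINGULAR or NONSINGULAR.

σ = (0, 1, 2, 3): (-9) + (-3) + 24 + 1 = 13
σ = (0, 1, 3, 2): (-9) + (-3) + 29 + 11 = 28
σ = (0, 2, 1, 3): (-9) + 2 + 8 + 1 = 2
σ = (0, 2, 3, 1): (-9) + 2 + 29 + (-6) = 16
σ = (0, 3, 1, 2): (-9) + 14 + 8 + 11 = 24
σ = (0, 3, 2, 1): (-9) + 14 + 24 + (-6) = 23
σ = (1, 0, 2, 3): 28 + (-2) + 24 + 1 = 51
σ = (1, 0, 3, 2): 28 + (-2) + 29 + 11 = 66
σ = (1, 2, 0, 3): 28 + 2 + 19 + 1 = 50
σ = (1, 2, 3, 0): 28 + 2 + 29 + (-7) = 52
σ = (1, 3, 0, 2): 28 + 14 + 19 + 11 = 72
σ = (1, 3, 2, 0): 28 + 14 + 24 + (-7) = 59
σ = (2, 0, 1, 3): (-9) + (-2) + 8 + 1 = -2
σ = (2, 0, 3, 1): (-9) + (-2) + 29 + (-6) = 12
σ = (2, 1, 0, 3): (-9) + (-3) + 19 + 1 = 8
σ = (2, 1, 3, 0): (-9) + (-3) + 29 + (-7) = 10
σ = (2, 3, 0, 1): (-9) + 14 + 19 + (-6) = 18
σ = (2, 3, 1, 0): (-9) + 14 + 8 + (-7) = 6
σ = (3, 0, 1, 2): 1 + (-2) + 8 + 11 = 18
σ = (3, 0, 2, 1): 1 + (-2) + 24 + (-6) = 17
σ = (3, 1, 0, 2): 1 + (-3) + 19 + 11 = 28
σ = (3, 1, 2, 0): 1 + (-3) + 24 + (-7) = 15
σ = (3, 2, 0, 1): 1 + 2 + 19 + (-6) = 16
σ = (3, 2, 1, 0): 1 + 2 + 8 + (-7) = 4
Optimal value attained by: σ = (1, 3, 0, 2).
Answer: det⊕(T) = 72; verdict: NONSINGULAR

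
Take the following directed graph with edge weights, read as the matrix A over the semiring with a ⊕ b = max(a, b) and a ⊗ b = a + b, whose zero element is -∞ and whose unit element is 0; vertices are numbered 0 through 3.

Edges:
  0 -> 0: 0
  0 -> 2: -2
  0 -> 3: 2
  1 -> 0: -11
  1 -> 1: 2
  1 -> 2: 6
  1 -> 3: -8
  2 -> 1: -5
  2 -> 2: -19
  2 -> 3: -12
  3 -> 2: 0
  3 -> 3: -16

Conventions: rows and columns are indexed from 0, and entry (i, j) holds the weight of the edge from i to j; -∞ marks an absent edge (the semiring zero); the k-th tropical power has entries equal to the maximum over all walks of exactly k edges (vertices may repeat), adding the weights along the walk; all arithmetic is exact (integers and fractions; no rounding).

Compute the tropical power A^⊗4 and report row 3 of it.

A^⊗2:
  [0, -7, 2, 2]
  [-9, 4, 8, -6]
  [-16, -3, 1, -13]
  [-∞, -5, -16, -12]
A^⊗3:
  [0, -3, 2, 2]
  [-7, 6, 10, -4]
  [-14, -1, 3, -11]
  [-16, -3, 1, -13]
A^⊗4:
  [0, -1, 3, 2]
  [-5, 8, 12, -2]
  [-12, 1, 5, -9]
  [-14, -1, 3, -11]
Answer: row 3 of A^⊗4 = [-14, -1, 3, -11]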